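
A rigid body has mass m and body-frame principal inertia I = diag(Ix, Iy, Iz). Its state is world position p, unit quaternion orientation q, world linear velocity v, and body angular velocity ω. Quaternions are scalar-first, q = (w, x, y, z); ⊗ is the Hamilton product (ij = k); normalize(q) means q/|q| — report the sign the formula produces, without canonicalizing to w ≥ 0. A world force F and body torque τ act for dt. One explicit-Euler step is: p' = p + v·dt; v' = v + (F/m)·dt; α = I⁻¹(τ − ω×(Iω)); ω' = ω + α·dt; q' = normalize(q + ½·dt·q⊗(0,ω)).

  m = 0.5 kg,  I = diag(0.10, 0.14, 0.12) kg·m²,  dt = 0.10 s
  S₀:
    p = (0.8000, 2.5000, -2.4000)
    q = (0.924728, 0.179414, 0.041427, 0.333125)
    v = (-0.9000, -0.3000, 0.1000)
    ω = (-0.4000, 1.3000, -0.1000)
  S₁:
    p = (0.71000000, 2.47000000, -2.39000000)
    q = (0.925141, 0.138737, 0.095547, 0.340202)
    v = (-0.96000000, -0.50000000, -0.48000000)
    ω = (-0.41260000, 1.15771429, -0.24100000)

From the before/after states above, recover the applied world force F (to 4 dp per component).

F = (-0.3000, -1.0000, -2.9000)

v₁ − v₀ = (-0.06000000, -0.20000000, -0.58000000)
F = m·Δv/dt = (-0.3000, -1.0000, -2.9000)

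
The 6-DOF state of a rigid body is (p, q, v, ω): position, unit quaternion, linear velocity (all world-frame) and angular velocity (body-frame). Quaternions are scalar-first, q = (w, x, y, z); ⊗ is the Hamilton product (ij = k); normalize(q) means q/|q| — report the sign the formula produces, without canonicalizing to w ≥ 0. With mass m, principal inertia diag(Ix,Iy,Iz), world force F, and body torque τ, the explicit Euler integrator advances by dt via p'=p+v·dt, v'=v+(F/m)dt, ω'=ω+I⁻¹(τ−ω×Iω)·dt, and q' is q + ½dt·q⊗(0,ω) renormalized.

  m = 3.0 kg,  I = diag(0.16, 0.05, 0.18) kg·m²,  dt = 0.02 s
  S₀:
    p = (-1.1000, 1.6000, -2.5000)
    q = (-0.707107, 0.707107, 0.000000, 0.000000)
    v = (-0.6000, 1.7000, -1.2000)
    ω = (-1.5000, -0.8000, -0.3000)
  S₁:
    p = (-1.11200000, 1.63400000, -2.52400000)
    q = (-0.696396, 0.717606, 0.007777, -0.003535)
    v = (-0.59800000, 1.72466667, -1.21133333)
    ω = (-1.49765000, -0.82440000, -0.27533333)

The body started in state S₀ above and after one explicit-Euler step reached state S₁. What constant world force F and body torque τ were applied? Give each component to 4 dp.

F = (0.3000, 3.7000, -1.7000)
τ = (0.0500, -0.0700, 0.0900)

ω₁ − ω₀ = (0.00235000, -0.02440000, 0.02466667)
applied torque τ = (0.0500, -0.0700, 0.0900)
v₁ − v₀ = (0.00200000, 0.02466667, -0.01133333)
F = m·Δv/dt = (0.3000, 3.7000, -1.7000)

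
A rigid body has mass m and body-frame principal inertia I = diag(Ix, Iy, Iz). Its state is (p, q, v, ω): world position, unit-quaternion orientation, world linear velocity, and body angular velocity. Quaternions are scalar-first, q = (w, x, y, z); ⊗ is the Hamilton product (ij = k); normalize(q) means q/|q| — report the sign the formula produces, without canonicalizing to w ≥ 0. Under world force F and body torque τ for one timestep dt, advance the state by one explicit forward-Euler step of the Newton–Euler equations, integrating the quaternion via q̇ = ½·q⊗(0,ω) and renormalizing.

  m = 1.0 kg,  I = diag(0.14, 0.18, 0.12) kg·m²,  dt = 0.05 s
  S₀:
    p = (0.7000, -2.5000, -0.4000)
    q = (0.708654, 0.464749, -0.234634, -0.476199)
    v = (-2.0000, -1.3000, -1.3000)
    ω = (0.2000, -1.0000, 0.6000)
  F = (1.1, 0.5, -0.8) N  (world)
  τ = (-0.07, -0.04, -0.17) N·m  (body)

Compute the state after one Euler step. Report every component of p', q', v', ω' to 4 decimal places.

p' = (0.6000, -2.5650, -0.4650)
q' = (0.7073, 0.4527, -0.2616, -0.4758)
v' = (-1.9450, -1.2750, -1.3400)
ω' = (0.1621, -1.0118, 0.5325)

ω×(Iω) gyroscopic = (0.0360, 0.0024, -0.0080)
(τ − ω×Iω)/I = (-0.7571, -0.2356, -1.3500)
ω' = ω + α·dt = (0.1621, -1.0118, 0.5325)
q⊗(0,ω) = (-0.0418644, -0.4752486, -1.0827432, 0.0073702)
q + ½dt·q⊗(0,ω), renormalized = (0.7073, 0.4527, -0.2616, -0.4758)
p' = p + v·dt = (0.6000, -2.5650, -0.4650)
new velocity v' = (-1.9450, -1.2750, -1.3400)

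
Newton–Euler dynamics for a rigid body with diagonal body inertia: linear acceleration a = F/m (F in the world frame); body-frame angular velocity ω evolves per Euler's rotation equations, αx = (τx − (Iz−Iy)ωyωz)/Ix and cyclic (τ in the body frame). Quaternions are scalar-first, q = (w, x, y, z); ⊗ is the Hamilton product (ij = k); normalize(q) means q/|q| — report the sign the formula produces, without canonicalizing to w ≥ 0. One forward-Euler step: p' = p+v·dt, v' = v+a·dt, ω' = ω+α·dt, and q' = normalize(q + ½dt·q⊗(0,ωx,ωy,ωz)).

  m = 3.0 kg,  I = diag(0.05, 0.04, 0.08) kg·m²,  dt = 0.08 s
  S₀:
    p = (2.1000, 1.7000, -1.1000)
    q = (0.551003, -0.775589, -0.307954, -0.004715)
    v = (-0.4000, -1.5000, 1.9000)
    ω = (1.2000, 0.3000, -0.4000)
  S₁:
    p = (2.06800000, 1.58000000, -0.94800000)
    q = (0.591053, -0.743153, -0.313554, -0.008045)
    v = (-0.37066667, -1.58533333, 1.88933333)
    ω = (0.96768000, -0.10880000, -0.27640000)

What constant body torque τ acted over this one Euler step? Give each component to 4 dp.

Δω = ω₁−ω₀ = (-0.23232000, -0.40880000, 0.12360000)
I·α + gyro = (-0.1500, -0.1900, 0.1200)

τ = (-0.1500, -0.1900, 0.1200)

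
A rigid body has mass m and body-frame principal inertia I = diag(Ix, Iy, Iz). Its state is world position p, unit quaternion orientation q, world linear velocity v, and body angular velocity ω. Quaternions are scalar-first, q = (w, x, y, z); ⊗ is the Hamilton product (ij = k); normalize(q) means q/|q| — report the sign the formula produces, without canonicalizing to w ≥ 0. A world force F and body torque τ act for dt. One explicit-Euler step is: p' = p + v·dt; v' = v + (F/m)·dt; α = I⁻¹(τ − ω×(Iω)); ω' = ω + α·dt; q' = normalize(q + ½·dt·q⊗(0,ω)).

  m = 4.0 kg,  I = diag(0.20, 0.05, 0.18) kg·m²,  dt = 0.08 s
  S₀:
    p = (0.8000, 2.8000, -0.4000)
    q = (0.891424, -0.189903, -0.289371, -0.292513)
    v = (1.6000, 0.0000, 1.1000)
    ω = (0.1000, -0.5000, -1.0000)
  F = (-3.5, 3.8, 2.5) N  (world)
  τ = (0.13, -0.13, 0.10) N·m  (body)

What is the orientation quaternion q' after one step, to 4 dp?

q' = (0.8738, -0.1804, -0.3156, -0.3229)

Hamilton product q⊗(0,ω) = (-0.4182082, 0.2322569, -0.6648663, -0.7675354)
updated quaternion q' = (0.8738, -0.1804, -0.3156, -0.3229)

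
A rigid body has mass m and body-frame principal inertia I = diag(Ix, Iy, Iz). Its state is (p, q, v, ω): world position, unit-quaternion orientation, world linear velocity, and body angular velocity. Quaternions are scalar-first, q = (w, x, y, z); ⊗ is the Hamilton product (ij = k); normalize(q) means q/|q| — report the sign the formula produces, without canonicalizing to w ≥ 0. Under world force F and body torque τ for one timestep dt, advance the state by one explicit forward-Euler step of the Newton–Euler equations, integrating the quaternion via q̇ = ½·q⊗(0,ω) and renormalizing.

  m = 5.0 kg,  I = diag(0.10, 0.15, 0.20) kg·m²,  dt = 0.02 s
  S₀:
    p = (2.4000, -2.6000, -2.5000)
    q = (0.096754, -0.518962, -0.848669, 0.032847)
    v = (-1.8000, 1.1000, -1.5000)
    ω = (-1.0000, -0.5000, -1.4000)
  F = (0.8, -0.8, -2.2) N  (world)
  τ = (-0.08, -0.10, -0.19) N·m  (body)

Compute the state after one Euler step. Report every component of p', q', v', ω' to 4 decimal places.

p' = (2.3640, -2.5780, -2.5300)
q' = (0.0878, -0.5078, -0.8566, 0.0256)
v' = (-1.7968, 1.0968, -1.5088)
ω' = (-1.0230, -0.4947, -1.4215)

p + v·dt = (2.3640, -2.5780, -2.5300)
v + (F/m)dt = (-1.7968, 1.0968, -1.5088)
angular accel α = (-1.1500, 0.2667, -1.0750)
ω + α·dt = (-1.0230, -0.4947, -1.4215)
2q̇ = q⊗(0,ω) = (-0.8973107, 1.1078061, -0.8077708, -0.7246436)
q + ½dt·q⊗(0,ω), renormalized = (0.0878, -0.5078, -0.8566, 0.0256)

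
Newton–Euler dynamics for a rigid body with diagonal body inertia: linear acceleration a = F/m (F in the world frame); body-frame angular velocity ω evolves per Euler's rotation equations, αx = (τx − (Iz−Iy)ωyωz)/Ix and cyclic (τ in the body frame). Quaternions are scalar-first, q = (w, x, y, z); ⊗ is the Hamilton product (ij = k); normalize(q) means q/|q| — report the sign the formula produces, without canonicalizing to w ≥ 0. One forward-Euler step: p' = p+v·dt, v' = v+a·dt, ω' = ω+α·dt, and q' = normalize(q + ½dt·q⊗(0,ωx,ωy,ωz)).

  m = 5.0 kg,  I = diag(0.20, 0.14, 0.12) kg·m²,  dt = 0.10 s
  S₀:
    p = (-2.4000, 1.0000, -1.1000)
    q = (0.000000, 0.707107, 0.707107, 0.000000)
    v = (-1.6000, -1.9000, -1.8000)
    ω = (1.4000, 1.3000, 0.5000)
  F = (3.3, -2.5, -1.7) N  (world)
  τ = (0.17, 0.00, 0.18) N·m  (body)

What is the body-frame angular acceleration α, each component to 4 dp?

α = (0.9150, -0.4000, 2.4100)

gyro term ω×Iω = (-0.0130, 0.0560, -0.1092)
α = I⁻¹(τ − ω×Iω) = (0.9150, -0.4000, 2.4100)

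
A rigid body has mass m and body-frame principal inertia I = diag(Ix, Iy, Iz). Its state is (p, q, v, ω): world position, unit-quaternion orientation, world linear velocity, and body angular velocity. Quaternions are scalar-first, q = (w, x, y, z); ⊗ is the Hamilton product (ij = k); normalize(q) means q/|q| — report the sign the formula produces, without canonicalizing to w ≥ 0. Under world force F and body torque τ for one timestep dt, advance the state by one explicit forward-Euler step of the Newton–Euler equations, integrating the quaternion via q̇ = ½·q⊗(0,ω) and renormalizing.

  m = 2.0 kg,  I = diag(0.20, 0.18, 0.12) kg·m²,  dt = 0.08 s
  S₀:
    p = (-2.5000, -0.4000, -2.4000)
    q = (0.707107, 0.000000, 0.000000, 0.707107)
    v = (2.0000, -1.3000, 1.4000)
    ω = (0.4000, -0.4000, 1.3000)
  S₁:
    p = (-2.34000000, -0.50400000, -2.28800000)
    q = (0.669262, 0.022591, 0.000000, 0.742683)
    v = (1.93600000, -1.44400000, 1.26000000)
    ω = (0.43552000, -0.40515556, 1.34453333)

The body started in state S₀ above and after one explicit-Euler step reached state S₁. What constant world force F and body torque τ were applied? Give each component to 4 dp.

rate change Δω = (0.03552000, -0.00515556, 0.04453333)
τ = I·(Δω/dt) + ω₀×(Iω₀) = (0.1200, 0.0300, 0.0700)
velocity change Δv = (-0.06400000, -0.14400000, -0.14000000)
applied force F = (-1.6000, -3.6000, -3.5000)

F = (-1.6000, -3.6000, -3.5000)
τ = (0.1200, 0.0300, 0.0700)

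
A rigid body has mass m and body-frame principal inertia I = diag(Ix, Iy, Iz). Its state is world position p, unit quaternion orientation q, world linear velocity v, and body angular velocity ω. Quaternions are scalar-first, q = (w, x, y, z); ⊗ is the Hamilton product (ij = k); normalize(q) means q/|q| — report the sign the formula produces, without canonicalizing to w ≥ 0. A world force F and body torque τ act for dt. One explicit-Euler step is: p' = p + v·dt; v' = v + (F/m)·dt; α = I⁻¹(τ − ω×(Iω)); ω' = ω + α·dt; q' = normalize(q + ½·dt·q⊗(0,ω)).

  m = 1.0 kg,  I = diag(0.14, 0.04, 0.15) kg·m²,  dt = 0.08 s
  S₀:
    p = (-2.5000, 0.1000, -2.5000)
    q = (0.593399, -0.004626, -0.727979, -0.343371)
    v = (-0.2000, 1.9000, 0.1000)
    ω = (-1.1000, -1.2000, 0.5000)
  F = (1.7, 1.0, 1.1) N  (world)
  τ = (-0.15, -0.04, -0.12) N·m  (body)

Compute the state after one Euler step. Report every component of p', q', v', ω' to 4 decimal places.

angular accel α = (-0.6000, -1.1375, 0.0800)
ω' = ω + α·dt = (-1.1480, -1.2910, 0.5064)
2q̇ = q⊗(0,ω) = (-0.7069779, -1.4287736, -0.3320577, -0.4985262)
updated quaternion q' = (0.5638, -0.0616, -0.7395, -0.3625)
a = (1.7000, 1.0000, 1.1000)
p' = p + v·dt = (-2.5160, 0.2520, -2.4920)
v + (F/m)dt = (-0.0640, 1.9800, 0.1880)

p' = (-2.5160, 0.2520, -2.4920)
q' = (0.5638, -0.0616, -0.7395, -0.3625)
v' = (-0.0640, 1.9800, 0.1880)
ω' = (-1.1480, -1.2910, 0.5064)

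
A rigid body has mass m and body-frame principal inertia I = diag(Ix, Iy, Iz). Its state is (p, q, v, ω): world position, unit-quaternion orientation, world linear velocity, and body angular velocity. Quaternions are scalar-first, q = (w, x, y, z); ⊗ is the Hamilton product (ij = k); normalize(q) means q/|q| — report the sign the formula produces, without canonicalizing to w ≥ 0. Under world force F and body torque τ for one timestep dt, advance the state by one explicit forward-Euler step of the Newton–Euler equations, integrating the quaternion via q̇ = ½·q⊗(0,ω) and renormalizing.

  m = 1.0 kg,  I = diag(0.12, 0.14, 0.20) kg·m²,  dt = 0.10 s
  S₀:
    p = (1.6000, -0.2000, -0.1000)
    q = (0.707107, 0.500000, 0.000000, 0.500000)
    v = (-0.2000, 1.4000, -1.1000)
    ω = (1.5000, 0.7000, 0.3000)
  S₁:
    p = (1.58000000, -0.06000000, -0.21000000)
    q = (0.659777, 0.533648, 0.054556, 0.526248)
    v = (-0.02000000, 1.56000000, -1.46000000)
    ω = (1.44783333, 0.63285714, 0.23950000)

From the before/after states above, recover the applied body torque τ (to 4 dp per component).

ω₁ − ω₀ = (-0.05216667, -0.06714286, -0.06050000)
applied torque τ = (-0.0500, -0.1300, -0.1000)

τ = (-0.0500, -0.1300, -0.1000)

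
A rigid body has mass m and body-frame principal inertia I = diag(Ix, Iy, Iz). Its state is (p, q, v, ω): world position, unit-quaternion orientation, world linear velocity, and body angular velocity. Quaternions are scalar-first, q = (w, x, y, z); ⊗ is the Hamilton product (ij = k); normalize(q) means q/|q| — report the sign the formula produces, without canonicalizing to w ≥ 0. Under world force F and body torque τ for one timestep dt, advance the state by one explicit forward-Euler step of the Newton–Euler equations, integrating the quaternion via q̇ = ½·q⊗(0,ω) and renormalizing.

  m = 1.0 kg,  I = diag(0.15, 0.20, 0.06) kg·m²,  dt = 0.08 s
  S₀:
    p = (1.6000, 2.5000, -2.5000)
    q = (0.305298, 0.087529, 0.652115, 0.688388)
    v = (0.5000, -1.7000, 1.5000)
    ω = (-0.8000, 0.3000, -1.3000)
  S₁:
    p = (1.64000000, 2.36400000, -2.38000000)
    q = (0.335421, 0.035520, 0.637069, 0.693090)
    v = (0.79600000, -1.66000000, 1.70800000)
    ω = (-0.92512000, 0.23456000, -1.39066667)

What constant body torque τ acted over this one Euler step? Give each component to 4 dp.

rate change Δω = (-0.12512000, -0.06544000, -0.09066667)
I·α + gyro = (-0.1800, -0.0700, -0.0800)

τ = (-0.1800, -0.0700, -0.0800)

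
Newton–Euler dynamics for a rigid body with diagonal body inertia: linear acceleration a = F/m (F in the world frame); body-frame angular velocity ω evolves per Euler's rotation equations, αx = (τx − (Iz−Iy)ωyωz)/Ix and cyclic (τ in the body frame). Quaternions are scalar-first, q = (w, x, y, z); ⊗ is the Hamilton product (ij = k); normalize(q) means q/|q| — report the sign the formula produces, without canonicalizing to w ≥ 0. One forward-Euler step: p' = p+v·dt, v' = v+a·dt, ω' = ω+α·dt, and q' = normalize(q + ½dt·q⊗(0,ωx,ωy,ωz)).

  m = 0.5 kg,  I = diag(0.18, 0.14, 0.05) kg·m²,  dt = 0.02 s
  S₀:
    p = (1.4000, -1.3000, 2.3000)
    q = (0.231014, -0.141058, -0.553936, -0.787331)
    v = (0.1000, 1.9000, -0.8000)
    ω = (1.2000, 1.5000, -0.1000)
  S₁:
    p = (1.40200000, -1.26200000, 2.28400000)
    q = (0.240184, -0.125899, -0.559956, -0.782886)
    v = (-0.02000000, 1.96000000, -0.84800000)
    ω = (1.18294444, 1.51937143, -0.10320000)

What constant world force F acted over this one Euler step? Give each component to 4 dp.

F = (-3.0000, 1.5000, -1.2000)

Δv = v₁−v₀ = (-0.12000000, 0.06000000, -0.04800000)
F = m·Δv/dt = (-3.0000, 1.5000, -1.2000)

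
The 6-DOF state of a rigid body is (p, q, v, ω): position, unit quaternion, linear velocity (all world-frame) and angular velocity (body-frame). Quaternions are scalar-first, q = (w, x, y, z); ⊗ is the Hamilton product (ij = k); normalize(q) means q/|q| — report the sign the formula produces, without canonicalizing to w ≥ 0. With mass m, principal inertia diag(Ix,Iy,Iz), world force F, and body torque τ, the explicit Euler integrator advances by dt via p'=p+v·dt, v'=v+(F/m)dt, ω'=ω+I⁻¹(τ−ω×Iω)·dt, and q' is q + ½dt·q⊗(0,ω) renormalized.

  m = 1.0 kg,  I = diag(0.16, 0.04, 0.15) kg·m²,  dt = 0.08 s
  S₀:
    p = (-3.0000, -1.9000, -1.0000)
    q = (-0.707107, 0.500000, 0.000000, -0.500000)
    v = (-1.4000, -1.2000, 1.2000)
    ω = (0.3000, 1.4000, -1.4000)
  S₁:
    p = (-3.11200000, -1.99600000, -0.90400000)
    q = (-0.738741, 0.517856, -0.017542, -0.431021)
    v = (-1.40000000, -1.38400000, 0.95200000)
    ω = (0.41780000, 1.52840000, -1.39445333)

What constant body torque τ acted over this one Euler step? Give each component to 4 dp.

ω₁ − ω₀ = (0.11780000, 0.12840000, 0.00554667)
precession coupling = (-0.2156, -0.0042, -0.0504)
applied torque τ = (0.0200, 0.0600, -0.0400)

τ = (0.0200, 0.0600, -0.0400)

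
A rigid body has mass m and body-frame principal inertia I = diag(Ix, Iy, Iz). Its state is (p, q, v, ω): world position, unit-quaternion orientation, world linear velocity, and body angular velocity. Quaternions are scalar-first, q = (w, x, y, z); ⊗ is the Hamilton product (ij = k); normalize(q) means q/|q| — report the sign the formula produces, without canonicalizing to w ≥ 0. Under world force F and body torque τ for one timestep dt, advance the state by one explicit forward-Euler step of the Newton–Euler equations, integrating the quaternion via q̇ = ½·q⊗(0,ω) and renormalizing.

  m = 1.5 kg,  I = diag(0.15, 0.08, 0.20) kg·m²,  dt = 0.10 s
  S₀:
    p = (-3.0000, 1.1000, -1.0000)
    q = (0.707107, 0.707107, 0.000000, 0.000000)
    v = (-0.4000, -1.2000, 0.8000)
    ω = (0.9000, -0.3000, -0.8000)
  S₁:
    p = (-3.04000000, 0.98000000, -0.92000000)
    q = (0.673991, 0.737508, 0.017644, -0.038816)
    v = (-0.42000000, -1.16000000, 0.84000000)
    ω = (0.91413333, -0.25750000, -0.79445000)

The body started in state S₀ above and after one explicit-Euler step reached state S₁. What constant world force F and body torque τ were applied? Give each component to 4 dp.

velocity change Δv = (-0.02000000, 0.04000000, 0.04000000)
m·(v₁−v₀)/dt = (-0.3000, 0.6000, 0.6000)
ω₁ − ω₀ = (0.01413333, 0.04250000, 0.00555000)
precession coupling = (0.0288, 0.0360, 0.0189)
τ = I·(Δω/dt) + ω₀×(Iω₀) = (0.0500, 0.0700, 0.0300)

F = (-0.3000, 0.6000, 0.6000)
τ = (0.0500, 0.0700, 0.0300)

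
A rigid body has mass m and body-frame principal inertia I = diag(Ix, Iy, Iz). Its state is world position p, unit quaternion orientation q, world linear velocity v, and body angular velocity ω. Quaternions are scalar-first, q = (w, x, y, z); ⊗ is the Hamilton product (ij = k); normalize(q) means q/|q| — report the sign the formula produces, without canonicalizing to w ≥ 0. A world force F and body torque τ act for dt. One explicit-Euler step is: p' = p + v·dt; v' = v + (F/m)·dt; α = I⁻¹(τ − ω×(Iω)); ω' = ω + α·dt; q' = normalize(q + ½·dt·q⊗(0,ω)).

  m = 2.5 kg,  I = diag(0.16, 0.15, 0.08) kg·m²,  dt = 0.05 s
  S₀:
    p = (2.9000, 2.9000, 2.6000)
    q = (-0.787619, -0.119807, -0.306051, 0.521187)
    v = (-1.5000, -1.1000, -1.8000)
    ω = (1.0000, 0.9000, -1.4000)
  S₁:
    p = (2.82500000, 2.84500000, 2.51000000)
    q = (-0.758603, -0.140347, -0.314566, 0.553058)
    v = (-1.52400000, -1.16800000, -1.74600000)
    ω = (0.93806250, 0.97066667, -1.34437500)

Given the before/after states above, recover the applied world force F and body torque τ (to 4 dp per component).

F = (-1.2000, -3.4000, 2.7000)
τ = (-0.1100, 0.1000, 0.0800)

Δv = v₁−v₀ = (-0.02400000, -0.06800000, 0.05400000)
applied force F = (-1.2000, -3.4000, 2.7000)
rate change Δω = (-0.06193750, 0.07066667, 0.05562500)
τ = I·(Δω/dt) + ω₀×(Iω₀) = (-0.1100, 0.1000, 0.0800)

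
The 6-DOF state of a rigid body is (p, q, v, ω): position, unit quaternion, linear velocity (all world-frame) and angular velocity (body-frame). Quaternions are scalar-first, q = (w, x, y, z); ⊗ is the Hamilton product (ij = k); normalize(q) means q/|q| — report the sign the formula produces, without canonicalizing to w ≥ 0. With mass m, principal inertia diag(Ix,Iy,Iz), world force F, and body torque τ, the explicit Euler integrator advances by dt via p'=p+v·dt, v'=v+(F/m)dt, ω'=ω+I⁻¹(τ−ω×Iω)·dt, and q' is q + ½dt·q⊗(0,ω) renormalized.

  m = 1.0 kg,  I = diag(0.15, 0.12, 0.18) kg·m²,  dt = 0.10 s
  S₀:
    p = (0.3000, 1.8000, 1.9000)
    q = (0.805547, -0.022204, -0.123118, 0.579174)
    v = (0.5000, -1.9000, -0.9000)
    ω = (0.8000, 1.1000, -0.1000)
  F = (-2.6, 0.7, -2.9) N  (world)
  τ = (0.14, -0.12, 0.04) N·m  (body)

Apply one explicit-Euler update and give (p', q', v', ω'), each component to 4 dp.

angular accel α = (0.9773, -1.0200, 0.3689)
ω' = ω + α·dt = (0.8977, 0.9980, -0.0631)
2q̇ = q⊗(0,ω) = (0.2111104, 0.0196580, 1.3472205, -0.0064847)
updated quaternion q' = (0.8142, -0.0212, -0.0556, 0.5775)
a = (-2.6000, 0.7000, -2.9000)
p' = p + v·dt = (0.3500, 1.6100, 1.8100)
new velocity v' = (0.2400, -1.8300, -1.1900)

p' = (0.3500, 1.6100, 1.8100)
q' = (0.8142, -0.0212, -0.0556, 0.5775)
v' = (0.2400, -1.8300, -1.1900)
ω' = (0.8977, 0.9980, -0.0631)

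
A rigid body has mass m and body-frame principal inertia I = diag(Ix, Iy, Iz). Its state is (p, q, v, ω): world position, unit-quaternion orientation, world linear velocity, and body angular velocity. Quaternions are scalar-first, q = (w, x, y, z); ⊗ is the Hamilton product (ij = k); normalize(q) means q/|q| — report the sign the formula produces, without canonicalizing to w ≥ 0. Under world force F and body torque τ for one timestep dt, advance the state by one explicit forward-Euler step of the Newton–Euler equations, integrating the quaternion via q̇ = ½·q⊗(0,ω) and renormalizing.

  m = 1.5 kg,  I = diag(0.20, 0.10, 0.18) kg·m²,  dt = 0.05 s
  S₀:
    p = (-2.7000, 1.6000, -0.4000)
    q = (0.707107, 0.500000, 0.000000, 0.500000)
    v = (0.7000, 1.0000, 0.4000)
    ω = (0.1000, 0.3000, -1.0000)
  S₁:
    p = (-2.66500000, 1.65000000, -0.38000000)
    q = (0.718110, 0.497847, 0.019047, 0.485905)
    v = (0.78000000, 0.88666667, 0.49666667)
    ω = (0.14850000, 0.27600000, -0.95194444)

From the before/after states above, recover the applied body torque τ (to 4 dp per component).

ω₁ − ω₀ = (0.04850000, -0.02400000, 0.04805556)
τ = I·(Δω/dt) + ω₀×(Iω₀) = (0.1700, -0.0500, 0.1700)

τ = (0.1700, -0.0500, 0.1700)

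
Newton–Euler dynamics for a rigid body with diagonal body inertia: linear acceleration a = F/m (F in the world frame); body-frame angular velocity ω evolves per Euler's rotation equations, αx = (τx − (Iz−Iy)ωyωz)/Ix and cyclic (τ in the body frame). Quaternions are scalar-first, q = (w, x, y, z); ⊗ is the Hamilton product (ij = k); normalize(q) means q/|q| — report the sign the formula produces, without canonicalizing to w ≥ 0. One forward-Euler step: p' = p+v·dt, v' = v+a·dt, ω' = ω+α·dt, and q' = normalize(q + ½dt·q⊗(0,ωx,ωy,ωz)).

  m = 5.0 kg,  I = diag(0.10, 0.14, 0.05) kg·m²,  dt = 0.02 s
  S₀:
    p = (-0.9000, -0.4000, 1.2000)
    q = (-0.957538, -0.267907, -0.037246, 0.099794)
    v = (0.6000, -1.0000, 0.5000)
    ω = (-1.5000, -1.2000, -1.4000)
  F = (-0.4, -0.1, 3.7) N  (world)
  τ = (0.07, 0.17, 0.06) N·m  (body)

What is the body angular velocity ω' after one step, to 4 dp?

ω' = (-1.4558, -1.1907, -1.4048)

gyro term ω×Iω = (-0.1512, 0.1050, 0.0720)
(τ − ω×Iω)/I = (2.2120, 0.4643, -0.2400)
ω' = ω + α·dt = (-1.4558, -1.1907, -1.4048)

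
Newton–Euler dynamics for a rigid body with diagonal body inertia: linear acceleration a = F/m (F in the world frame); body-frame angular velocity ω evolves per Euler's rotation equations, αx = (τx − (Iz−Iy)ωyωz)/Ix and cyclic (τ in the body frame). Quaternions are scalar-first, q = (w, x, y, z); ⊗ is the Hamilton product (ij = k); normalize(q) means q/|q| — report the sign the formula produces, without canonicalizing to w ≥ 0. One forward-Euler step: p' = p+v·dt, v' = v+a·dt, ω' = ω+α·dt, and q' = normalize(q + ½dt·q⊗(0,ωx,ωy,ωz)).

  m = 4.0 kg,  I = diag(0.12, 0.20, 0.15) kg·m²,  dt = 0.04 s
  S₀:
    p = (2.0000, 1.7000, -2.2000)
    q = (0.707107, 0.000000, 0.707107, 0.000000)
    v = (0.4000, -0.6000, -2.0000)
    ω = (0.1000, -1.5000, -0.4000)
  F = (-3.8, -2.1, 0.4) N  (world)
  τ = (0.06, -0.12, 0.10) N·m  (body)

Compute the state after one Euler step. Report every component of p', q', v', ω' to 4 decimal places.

p' = (2.0160, 1.6760, -2.2800)
q' = (0.7280, -0.0042, 0.6856, -0.0071)
v' = (0.3620, -0.6210, -1.9960)
ω' = (0.1300, -1.5242, -0.3701)

p + v·dt = (2.0160, 1.6760, -2.2800)
v + (F/m)dt = (0.3620, -0.6210, -1.9960)
gyro term ω×Iω = (-0.0300, 0.0012, -0.0120)
angular accel α = (0.7500, -0.6060, 0.7467)
new body rate ω' = (0.1300, -1.5242, -0.3701)
2q̇ = q⊗(0,ω) = (1.0606605, -0.2121321, -1.0606605, -0.3535535)
q' = normalize(q + ½dt·q⊗(0,ω)) = (0.7280, -0.0042, 0.6856, -0.0071)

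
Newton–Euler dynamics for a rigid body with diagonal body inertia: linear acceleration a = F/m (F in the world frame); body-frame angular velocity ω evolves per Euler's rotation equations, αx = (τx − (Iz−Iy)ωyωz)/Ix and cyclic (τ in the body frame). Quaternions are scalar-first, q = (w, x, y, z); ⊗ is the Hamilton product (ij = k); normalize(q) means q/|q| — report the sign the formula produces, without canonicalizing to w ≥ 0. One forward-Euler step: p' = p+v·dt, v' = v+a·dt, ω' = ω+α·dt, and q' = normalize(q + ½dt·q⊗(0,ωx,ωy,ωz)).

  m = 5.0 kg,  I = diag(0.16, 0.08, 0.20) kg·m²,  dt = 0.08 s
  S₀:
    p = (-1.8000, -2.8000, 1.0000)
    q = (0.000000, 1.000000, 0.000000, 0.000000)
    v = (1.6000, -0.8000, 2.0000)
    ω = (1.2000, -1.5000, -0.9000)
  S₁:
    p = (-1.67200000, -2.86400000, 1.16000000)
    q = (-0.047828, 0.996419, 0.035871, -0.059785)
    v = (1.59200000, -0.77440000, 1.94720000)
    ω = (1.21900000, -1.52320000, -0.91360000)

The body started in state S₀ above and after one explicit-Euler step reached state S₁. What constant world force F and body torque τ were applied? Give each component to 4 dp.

Δv = v₁−v₀ = (-0.00800000, 0.02560000, -0.05280000)
m·(v₁−v₀)/dt = (-0.5000, 1.6000, -3.3000)
Δω = ω₁−ω₀ = (0.01900000, -0.02320000, -0.01360000)
precession coupling = (0.1620, 0.0432, 0.1440)
I·α + gyro = (0.2000, 0.0200, 0.1100)

F = (-0.5000, 1.6000, -3.3000)
τ = (0.2000, 0.0200, 0.1100)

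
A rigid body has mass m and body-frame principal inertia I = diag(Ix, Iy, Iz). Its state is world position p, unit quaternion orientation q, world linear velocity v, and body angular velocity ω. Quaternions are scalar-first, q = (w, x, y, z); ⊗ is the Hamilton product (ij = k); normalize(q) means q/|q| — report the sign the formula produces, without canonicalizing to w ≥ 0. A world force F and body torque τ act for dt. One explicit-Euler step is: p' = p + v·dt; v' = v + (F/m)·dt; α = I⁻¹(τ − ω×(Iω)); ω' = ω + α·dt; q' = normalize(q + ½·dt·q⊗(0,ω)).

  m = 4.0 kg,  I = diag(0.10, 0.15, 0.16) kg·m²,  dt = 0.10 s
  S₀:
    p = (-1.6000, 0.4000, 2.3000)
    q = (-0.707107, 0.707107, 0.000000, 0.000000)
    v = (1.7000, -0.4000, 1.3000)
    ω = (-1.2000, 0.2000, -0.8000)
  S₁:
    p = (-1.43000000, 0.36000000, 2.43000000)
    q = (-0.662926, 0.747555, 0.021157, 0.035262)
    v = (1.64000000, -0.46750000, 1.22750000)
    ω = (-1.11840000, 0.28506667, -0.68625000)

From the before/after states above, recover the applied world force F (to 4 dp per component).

v₁ − v₀ = (-0.06000000, -0.06750000, -0.07250000)
m·(v₁−v₀)/dt = (-2.4000, -2.7000, -2.9000)

F = (-2.4000, -2.7000, -2.9000)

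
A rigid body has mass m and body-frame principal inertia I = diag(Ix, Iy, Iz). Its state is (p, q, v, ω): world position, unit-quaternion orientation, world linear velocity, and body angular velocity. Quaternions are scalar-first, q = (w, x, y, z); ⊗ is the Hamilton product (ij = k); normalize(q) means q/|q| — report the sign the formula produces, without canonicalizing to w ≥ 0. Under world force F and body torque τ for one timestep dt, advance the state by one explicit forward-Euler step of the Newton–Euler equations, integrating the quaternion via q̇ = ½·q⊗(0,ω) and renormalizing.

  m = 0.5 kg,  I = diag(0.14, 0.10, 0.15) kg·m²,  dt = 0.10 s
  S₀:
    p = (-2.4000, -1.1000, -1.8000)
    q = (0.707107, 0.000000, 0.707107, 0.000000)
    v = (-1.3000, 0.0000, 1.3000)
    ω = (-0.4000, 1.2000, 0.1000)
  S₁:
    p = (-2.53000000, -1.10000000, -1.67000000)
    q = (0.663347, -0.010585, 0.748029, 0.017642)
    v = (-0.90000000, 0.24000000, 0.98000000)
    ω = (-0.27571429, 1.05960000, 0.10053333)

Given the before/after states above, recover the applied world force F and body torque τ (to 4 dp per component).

F = (2.0000, 1.2000, -1.6000)
τ = (0.1800, -0.1400, 0.0200)

Δv = v₁−v₀ = (0.40000000, 0.24000000, -0.32000000)
applied force F = (2.0000, 1.2000, -1.6000)
ω₁ − ω₀ = (0.12428571, -0.14040000, 0.00053333)
gyro term ω₀×Iω₀ = (0.0060, 0.0004, 0.0192)
I·α + gyro = (0.1800, -0.1400, 0.0200)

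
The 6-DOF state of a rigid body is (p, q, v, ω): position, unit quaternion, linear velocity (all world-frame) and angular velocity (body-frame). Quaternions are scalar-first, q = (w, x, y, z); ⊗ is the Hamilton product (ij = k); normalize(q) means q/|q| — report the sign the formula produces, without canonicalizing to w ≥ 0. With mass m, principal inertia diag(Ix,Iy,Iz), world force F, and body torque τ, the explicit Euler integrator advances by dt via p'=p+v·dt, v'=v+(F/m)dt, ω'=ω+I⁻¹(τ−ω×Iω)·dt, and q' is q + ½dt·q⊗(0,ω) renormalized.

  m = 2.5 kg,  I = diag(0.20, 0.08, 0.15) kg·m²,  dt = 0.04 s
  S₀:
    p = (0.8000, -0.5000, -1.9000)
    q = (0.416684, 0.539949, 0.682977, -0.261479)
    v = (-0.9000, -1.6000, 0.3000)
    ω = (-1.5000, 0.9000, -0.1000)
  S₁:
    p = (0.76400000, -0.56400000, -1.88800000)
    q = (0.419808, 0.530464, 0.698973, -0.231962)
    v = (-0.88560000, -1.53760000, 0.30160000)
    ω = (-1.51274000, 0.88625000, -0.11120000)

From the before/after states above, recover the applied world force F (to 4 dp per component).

v₁ − v₀ = (0.01440000, 0.06240000, 0.00160000)
m·(v₁−v₀)/dt = (0.9000, 3.9000, 0.1000)

F = (0.9000, 3.9000, 0.1000)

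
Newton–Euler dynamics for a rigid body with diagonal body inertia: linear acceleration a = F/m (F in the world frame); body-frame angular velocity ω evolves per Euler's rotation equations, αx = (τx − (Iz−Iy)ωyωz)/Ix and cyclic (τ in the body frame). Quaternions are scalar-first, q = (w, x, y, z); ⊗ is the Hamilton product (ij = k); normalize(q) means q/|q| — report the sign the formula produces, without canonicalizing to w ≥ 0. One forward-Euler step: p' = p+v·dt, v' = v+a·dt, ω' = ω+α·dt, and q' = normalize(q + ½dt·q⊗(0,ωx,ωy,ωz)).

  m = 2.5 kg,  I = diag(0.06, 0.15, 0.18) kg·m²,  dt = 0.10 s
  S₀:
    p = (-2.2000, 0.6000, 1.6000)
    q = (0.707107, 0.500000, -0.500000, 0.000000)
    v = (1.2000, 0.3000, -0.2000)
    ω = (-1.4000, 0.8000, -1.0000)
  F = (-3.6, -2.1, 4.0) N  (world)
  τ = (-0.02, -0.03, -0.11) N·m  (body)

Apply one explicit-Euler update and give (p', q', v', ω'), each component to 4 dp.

angular accel α = (0.0667, 0.9200, -0.0511)
new body rate ω' = (-1.3933, 0.8920, -1.0051)
Hamilton product q⊗(0,ω) = (1.1000000, -0.4899498, 1.0656856, -1.0071070)
q + ½dt·q⊗(0,ω), renormalized = (0.7587, 0.4734, -0.4447, -0.0501)
p + v·dt = (-2.0800, 0.6300, 1.5800)
v' = v + a·dt = (1.0560, 0.2160, -0.0400)

p' = (-2.0800, 0.6300, 1.5800)
q' = (0.7587, 0.4734, -0.4447, -0.0501)
v' = (1.0560, 0.2160, -0.0400)
ω' = (-1.3933, 0.8920, -1.0051)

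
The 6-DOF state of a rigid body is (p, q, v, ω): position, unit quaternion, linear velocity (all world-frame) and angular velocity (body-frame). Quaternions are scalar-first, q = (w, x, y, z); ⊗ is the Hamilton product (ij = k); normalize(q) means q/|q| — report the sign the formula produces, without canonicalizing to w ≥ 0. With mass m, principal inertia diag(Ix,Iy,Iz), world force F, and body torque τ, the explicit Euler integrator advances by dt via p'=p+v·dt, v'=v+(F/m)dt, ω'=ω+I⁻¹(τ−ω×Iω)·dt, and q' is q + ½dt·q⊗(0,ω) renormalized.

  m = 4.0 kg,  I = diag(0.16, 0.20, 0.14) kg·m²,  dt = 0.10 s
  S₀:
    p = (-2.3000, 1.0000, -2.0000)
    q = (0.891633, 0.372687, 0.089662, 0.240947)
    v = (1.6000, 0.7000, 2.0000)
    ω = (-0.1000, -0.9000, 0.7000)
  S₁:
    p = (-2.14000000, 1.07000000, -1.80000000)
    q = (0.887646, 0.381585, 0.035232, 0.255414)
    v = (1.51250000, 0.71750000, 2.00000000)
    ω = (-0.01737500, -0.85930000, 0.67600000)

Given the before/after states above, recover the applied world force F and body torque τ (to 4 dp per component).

velocity change Δv = (-0.08750000, 0.01750000, 0.00000000)
F = m·Δv/dt = (-3.5000, 0.7000, 0.0000)
Δω = ω₁−ω₀ = (0.08262500, 0.04070000, -0.02400000)
precession coupling = (0.0378, -0.0014, 0.0036)
τ = I·(Δω/dt) + ω₀×(Iω₀) = (0.1700, 0.0800, -0.0300)

F = (-3.5000, 0.7000, 0.0000)
τ = (0.1700, 0.0800, -0.0300)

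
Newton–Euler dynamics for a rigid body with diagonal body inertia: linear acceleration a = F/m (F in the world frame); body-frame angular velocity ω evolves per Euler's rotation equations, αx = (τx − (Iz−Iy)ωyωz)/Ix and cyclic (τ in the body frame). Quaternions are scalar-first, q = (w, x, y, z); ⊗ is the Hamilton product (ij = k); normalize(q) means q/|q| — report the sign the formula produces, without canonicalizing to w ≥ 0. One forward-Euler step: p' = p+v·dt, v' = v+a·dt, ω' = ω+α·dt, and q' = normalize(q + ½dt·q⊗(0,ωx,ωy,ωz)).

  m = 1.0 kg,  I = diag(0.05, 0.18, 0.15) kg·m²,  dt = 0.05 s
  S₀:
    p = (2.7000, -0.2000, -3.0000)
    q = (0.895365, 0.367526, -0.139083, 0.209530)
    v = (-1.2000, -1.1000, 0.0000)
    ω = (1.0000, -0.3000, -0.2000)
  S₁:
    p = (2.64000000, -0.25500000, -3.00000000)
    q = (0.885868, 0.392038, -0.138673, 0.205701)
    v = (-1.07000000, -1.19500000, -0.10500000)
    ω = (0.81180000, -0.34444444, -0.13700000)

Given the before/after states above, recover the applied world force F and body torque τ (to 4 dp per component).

F = (2.6000, -1.9000, -2.1000)
τ = (-0.1900, -0.1400, 0.1500)

ω₁ − ω₀ = (-0.18820000, -0.04444444, 0.06300000)
ω₀×(Iω₀) = (-0.0018, 0.0200, -0.0390)
τ = I·(Δω/dt) + ω₀×(Iω₀) = (-0.1900, -0.1400, 0.1500)
velocity change Δv = (0.13000000, -0.09500000, -0.10500000)
F = m·Δv/dt = (2.6000, -1.9000, -2.1000)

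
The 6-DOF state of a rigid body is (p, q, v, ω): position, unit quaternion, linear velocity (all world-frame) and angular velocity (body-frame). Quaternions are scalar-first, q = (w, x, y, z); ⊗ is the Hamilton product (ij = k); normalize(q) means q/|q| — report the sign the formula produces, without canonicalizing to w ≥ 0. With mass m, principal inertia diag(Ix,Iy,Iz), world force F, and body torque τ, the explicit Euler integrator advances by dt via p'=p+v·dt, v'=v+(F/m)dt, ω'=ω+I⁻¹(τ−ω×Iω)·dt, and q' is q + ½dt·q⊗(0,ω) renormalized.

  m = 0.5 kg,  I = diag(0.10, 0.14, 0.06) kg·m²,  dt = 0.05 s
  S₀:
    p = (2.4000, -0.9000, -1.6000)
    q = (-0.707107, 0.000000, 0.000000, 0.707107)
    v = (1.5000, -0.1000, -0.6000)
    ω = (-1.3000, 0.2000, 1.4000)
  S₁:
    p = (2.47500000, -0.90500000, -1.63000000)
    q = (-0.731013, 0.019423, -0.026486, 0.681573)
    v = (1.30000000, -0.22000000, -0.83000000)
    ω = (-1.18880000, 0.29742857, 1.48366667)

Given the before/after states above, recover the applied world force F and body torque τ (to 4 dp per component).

ω₁ − ω₀ = (0.11120000, 0.09742857, 0.08366667)
ω₀×(Iω₀) = (-0.0224, -0.0728, -0.0104)
I·α + gyro = (0.2000, 0.2000, 0.0900)
v₁ − v₀ = (-0.20000000, -0.12000000, -0.23000000)
applied force F = (-2.0000, -1.2000, -2.3000)

F = (-2.0000, -1.2000, -2.3000)
τ = (0.2000, 0.2000, 0.0900)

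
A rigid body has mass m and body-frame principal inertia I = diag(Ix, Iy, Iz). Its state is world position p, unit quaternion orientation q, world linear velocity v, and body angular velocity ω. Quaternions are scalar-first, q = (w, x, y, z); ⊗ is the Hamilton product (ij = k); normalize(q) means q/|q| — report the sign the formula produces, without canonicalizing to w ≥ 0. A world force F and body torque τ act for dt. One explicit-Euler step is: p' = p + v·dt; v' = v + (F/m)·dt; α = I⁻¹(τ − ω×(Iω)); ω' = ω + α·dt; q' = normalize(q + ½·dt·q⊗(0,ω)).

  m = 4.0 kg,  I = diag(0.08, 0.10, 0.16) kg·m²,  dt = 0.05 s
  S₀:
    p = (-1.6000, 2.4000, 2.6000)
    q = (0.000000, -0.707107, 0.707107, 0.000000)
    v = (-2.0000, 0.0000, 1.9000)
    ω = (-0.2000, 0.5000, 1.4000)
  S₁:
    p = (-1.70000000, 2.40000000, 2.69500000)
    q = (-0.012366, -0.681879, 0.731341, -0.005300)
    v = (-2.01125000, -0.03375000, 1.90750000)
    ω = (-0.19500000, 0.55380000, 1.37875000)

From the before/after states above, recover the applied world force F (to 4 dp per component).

Δv = v₁−v₀ = (-0.01125000, -0.03375000, 0.00750000)
F = m·Δv/dt = (-0.9000, -2.7000, 0.6000)

F = (-0.9000, -2.7000, 0.6000)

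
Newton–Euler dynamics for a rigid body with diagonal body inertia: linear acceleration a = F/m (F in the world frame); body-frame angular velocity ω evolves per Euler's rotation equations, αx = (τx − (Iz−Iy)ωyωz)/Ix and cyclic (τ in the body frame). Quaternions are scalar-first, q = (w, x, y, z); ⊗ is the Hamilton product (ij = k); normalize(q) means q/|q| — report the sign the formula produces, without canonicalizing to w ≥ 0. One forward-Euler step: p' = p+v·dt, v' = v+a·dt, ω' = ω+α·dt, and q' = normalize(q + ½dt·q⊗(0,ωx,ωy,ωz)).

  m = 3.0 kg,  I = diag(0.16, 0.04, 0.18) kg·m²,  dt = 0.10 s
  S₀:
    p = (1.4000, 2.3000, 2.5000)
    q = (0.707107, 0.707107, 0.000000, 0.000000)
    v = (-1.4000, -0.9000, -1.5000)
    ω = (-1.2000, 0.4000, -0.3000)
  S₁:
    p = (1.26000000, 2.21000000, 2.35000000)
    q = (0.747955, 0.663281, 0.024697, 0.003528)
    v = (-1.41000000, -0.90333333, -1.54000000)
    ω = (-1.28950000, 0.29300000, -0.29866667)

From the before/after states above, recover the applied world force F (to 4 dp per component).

F = (-0.3000, -0.1000, -1.2000)

velocity change Δv = (-0.01000000, -0.00333333, -0.04000000)
m·(v₁−v₀)/dt = (-0.3000, -0.1000, -1.2000)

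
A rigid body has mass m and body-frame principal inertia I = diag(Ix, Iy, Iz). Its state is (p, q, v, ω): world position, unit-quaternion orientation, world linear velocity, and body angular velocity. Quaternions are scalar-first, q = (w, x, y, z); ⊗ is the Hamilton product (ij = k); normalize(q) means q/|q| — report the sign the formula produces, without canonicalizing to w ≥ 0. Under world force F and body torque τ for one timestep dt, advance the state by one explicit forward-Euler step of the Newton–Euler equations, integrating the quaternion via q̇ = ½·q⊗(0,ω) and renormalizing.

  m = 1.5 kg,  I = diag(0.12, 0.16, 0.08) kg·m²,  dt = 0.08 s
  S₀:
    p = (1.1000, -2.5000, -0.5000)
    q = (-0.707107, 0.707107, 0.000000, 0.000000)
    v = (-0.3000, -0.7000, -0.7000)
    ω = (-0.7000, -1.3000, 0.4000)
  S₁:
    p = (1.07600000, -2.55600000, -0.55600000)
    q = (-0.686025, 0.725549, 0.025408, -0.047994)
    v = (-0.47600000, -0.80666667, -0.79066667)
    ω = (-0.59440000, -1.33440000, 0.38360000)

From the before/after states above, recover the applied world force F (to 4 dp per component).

velocity change Δv = (-0.17600000, -0.10666667, -0.09066667)
F = m·Δv/dt = (-3.3000, -2.0000, -1.7000)

F = (-3.3000, -2.0000, -1.7000)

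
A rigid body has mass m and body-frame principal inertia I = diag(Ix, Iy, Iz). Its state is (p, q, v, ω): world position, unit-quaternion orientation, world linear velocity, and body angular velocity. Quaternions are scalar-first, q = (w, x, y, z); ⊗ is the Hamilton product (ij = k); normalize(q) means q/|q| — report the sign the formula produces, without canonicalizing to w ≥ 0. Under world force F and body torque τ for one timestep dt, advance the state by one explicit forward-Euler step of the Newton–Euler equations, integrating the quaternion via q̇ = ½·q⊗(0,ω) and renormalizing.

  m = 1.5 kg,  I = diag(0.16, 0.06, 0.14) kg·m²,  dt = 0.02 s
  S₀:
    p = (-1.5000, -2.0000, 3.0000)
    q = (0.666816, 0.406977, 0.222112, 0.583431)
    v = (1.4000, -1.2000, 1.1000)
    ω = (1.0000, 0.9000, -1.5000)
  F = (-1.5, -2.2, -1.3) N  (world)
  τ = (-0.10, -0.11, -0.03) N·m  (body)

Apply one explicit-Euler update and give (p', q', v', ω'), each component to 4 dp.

new position p' = (-1.4720, -2.0240, 3.0220)
v + (F/m)dt = (1.3800, -1.2293, 1.0827)
α = I⁻¹(τ − ω×Iω) = (0.0500, -1.3333, 0.4286)
new body rate ω' = (1.0010, 0.8733, -1.4914)
2q̇ = q⊗(0,ω) = (0.2682687, -0.1914399, 1.7940309, -0.8560567)
q' = normalize(q + ½dt·q⊗(0,ω)) = (0.6694, 0.4050, 0.2400, 0.5748)

p' = (-1.4720, -2.0240, 3.0220)
q' = (0.6694, 0.4050, 0.2400, 0.5748)
v' = (1.3800, -1.2293, 1.0827)
ω' = (1.0010, 0.8733, -1.4914)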